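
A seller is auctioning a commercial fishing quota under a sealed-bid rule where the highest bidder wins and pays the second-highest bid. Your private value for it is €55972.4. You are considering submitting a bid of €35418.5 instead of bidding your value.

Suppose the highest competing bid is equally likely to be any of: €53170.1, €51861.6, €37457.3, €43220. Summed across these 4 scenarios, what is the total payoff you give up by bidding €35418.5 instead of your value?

€38180.6

The deviation costs you only when the competing bid falls strictly between €35418.5 and €55972.4; elsewhere both bids give the same outcome.
€53170.1: truthful payoff €2802.3, deviation payoff €0 → loss €2802.3.
€51861.6: truthful payoff €4110.8, deviation payoff €0 → loss €4110.8.
€37457.3: truthful payoff €18515.1, deviation payoff €0 → loss €18515.1.
€43220: truthful payoff €12752.4, deviation payoff €0 → loss €12752.4.
Total loss = €2802.3 + €4110.8 + €18515.1 + €12752.4 = €38180.6.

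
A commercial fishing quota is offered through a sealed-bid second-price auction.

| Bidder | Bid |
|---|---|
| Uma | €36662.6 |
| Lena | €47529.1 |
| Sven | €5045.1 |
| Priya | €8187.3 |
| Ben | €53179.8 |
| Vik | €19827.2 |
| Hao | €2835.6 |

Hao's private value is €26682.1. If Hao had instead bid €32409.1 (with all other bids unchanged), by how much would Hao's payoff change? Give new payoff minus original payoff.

€0

The highest bid among the other bidders is €53179.8; Hao's bid doesn't change that.
Original bid €2835.6: Hao is not highest (top rival bid is €53179.8); payoff €0.
Alternative bid €32409.1: Hao is not highest (top rival bid is €53179.8); payoff €0.
Change in payoff = €0 − (€0) = €0.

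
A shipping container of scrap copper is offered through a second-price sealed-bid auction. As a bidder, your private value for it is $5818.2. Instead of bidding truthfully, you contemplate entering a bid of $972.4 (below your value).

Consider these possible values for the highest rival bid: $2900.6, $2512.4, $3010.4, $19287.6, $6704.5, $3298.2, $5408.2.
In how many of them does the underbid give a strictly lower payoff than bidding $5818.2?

The deviation hurts exactly when the highest competing bid lies strictly between $972.4 and $5818.2 — underbidding then forfeits a profitable win.
$2900.6: inside the interval → strictly worse (loss $2917.6).
$2512.4: inside the interval → strictly worse (loss $3305.8).
$3010.4: inside the interval → strictly worse (loss $2807.8).
$19287.6: above both → same outcome either way.
$6704.5: above both → same outcome either way.
$3298.2: inside the interval → strictly worse (loss $2520).
$5408.2: inside the interval → strictly worse (loss $410).
Count: 5.

5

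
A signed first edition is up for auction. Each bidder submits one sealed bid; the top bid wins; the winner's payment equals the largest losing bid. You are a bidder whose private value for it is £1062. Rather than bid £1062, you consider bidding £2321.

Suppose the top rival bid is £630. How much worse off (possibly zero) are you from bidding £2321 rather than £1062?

£0

Bidding your value £1062: you win (since £1062 > £630) and pay £630. Payoff £432.
Bidding £2321: you win and pay £630. Payoff £1062 − £630 = £432.
Difference = £432 − £432 = £0; both bids lead to the same outcome because the competing bid is below both your value and your alternative bid.
In a second-price auction your bid sets only whether you win, not what you pay, so bidding your true value is weakly dominant.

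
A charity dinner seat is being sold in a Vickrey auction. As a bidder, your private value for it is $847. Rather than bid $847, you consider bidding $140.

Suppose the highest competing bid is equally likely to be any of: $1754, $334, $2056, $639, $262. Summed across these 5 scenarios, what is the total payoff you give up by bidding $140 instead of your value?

The deviation costs you only when the competing bid falls strictly between $140 and $847; elsewhere both bids give the same outcome.
$1754: outcomes coincide → loss $0.
$334: truthful payoff $513, deviation payoff $0 → loss $513.
$2056: outcomes coincide → loss $0.
$639: truthful payoff $208, deviation payoff $0 → loss $208.
$262: truthful payoff $585, deviation payoff $0 → loss $585.
Total loss = $513 + $208 + $585 = $1306.

$1306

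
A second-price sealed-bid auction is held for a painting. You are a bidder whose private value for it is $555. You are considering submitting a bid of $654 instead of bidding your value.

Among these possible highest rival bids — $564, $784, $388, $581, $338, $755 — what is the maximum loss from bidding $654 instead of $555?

$564: truthful gives $0, deviation gives −$9 → loss $9.
$784: same outcome either way → loss $0.
$388: same outcome either way → loss $0.
$581: truthful gives $0, deviation gives −$26 → loss $26.
$338: same outcome either way → loss $0.
$755: same outcome either way → loss $0.
Maximum loss: $26.

$26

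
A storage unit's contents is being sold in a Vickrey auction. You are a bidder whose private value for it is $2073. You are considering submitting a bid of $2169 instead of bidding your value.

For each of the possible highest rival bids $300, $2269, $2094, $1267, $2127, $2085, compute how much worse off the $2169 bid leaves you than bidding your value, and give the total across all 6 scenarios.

$87

The deviation costs you only when the competing bid falls strictly between $2073 and $2169; elsewhere both bids give the same outcome.
$300: outcomes coincide → loss $0.
$2269: outcomes coincide → loss $0.
$2094: truthful payoff $0, deviation payoff −$21 → loss $21.
$1267: outcomes coincide → loss $0.
$2127: truthful payoff $0, deviation payoff −$54 → loss $54.
$2085: truthful payoff $0, deviation payoff −$12 → loss $12.
Total loss = $21 + $54 + $12 = $87.
In a second-price auction your bid sets only whether you win, not what you pay, so bidding your true value is weakly dominant.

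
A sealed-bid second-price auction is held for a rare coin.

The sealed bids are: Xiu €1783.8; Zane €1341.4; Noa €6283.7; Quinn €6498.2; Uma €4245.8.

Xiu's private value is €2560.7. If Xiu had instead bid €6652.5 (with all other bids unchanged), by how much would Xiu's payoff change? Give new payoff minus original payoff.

The highest bid among the other bidders is €6498.2; Xiu's bid doesn't change that.
Original bid €1783.8: Xiu is not highest (top rival bid is €6498.2); payoff €0.
Alternative bid €6652.5: Xiu is highest, pays the top rival bid €6498.2; payoff €2560.7 − €6498.2 = −€3937.5.
Change in payoff = −€3937.5 − (€0) = −€3937.5.

−€3937.5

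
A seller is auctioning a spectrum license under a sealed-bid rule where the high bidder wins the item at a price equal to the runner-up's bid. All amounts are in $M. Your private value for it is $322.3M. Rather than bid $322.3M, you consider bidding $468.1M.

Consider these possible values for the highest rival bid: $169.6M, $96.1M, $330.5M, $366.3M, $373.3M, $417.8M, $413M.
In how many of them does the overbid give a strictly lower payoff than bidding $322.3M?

The deviation hurts exactly when the highest competing bid lies strictly between $322.3M and $468.1M — overbidding then wins at a price above your value.
$169.6M: below both → same outcome either way.
$96.1M: below both → same outcome either way.
$330.5M: inside the interval → strictly worse (loss $8.2M).
$366.3M: inside the interval → strictly worse (loss $44M).
$373.3M: inside the interval → strictly worse (loss $51M).
$417.8M: inside the interval → strictly worse (loss $95.5M).
$413M: inside the interval → strictly worse (loss $90.7M).
Count: 5.

5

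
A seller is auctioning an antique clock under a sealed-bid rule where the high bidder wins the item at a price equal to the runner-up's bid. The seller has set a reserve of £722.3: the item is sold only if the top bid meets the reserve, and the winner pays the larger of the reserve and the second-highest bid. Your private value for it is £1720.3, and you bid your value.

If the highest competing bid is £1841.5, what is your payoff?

£0

Your bid £1720.3 is below the highest competing bid £1841.5, so you lose. Payoff £0.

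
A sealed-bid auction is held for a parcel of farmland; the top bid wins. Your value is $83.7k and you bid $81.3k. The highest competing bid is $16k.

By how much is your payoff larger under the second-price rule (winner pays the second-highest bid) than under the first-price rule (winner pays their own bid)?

$65.3k

You have the highest bid, so you win under either rule.
Second-price: pay $16k → payoff $67.7k.
First-price: pay your own bid $81.3k → payoff $2.4k.
Difference = $67.7k − ($2.4k) = $65.3k.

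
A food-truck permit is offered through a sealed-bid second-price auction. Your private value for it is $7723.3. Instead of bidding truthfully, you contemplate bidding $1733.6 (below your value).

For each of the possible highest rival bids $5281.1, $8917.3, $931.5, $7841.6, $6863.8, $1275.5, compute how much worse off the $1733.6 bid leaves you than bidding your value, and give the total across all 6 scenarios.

The deviation costs you only when the competing bid falls strictly between $1733.6 and $7723.3; elsewhere both bids give the same outcome.
$5281.1: truthful payoff $2442.2, deviation payoff $0 → loss $2442.2.
$8917.3: outcomes coincide → loss $0.
$931.5: outcomes coincide → loss $0.
$7841.6: outcomes coincide → loss $0.
$6863.8: truthful payoff $859.5, deviation payoff $0 → loss $859.5.
$1275.5: outcomes coincide → loss $0.
Total loss = $2442.2 + $859.5 = $3301.7.

$3301.7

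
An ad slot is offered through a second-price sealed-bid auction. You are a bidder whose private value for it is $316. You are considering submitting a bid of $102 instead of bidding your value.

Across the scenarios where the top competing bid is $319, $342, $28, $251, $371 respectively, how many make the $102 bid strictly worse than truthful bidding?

The deviation hurts exactly when the highest competing bid lies strictly between $102 and $316 — underbidding then forfeits a profitable win.
$319: above both → same outcome either way.
$342: above both → same outcome either way.
$28: below both → same outcome either way.
$251: inside the interval → strictly worse (loss $65).
$371: above both → same outcome either way.
Count: 1.

1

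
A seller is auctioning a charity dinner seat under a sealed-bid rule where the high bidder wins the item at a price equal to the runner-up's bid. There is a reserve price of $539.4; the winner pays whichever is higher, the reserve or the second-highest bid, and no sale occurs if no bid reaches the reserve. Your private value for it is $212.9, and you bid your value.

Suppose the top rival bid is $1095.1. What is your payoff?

$0

Your bid $212.9 is below the highest competing bid $1095.1, so you lose. Payoff $0.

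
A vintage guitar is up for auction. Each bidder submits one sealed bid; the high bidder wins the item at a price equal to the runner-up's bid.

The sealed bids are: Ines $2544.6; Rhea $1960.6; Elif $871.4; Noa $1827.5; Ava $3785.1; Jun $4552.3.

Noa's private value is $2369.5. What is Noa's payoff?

Highest bid: Jun at $4552.3, so Jun wins.
Second-highest bid: Ava at $3785.1 — that is the price the winner pays.
Noa did not win, so Noa pays nothing and receives nothing: payoff $0.

$0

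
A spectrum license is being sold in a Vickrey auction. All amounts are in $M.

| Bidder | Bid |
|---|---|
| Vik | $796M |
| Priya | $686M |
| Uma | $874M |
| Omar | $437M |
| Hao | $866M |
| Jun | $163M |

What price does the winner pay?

$866M

Highest bid: Uma at $874M, so Uma wins.
Second-highest bid: Hao at $866M — that is the price the winner pays.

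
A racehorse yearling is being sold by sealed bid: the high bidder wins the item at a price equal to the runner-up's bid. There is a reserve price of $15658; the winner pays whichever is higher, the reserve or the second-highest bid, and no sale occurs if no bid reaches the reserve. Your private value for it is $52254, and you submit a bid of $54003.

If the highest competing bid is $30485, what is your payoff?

$21769

Your bid $54003 is the highest and exceeds the reserve.
Price = max(second-highest bid, reserve) = max($30485, $15658) = $30485.
Payoff = $52254 − $30485 = $21769.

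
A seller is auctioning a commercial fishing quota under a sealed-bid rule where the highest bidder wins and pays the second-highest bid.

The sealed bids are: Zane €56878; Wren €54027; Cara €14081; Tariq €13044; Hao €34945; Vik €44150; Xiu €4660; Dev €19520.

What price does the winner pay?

Highest bid: Zane at €56878, so Zane wins.
Second-highest bid: Wren at €54027 — that is the price the winner pays.

€54027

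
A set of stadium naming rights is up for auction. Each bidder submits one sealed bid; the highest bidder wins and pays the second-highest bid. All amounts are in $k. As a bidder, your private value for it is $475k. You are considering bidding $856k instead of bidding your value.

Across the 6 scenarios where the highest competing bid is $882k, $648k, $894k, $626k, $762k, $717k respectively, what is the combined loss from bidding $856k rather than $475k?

The deviation costs you only when the competing bid falls strictly between $475k and $856k; elsewhere both bids give the same outcome.
$882k: outcomes coincide → loss $0k.
$648k: truthful payoff $0k, deviation payoff −$173k → loss $173k.
$894k: outcomes coincide → loss $0k.
$626k: truthful payoff $0k, deviation payoff −$151k → loss $151k.
$762k: truthful payoff $0k, deviation payoff −$287k → loss $287k.
$717k: truthful payoff $0k, deviation payoff −$242k → loss $242k.
Total loss = $173k + $151k + $287k + $242k = $853k.

$853k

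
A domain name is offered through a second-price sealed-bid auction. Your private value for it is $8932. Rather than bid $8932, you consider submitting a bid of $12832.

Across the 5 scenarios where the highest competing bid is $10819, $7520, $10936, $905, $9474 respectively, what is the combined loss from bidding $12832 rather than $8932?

The deviation costs you only when the competing bid falls strictly between $8932 and $12832; elsewhere both bids give the same outcome.
$10819: truthful payoff $0, deviation payoff −$1887 → loss $1887.
$7520: outcomes coincide → loss $0.
$10936: truthful payoff $0, deviation payoff −$2004 → loss $2004.
$905: outcomes coincide → loss $0.
$9474: truthful payoff $0, deviation payoff −$542 → loss $542.
Total loss = $1887 + $2004 + $542 = $4433.
Truthful bidding weakly dominates here: raising your bid can only win items priced above your value, and lowering it can only forfeit items priced below.

$4433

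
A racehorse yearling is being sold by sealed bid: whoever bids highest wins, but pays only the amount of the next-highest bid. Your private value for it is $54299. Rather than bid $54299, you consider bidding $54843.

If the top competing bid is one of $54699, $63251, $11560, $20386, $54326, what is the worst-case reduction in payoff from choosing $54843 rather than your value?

$54699: truthful gives $0, deviation gives −$400 → loss $400.
$63251: same outcome either way → loss $0.
$11560: same outcome either way → loss $0.
$20386: same outcome either way → loss $0.
$54326: truthful gives $0, deviation gives −$27 → loss $27.
Maximum loss: $400.

$400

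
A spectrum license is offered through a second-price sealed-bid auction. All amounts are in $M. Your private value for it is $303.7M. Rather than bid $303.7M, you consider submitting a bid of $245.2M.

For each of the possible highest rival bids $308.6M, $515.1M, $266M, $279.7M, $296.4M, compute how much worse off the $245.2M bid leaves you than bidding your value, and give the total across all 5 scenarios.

The deviation costs you only when the competing bid falls strictly between $245.2M and $303.7M; elsewhere both bids give the same outcome.
$308.6M: outcomes coincide → loss $0M.
$515.1M: outcomes coincide → loss $0M.
$266M: truthful payoff $37.7M, deviation payoff $0M → loss $37.7M.
$279.7M: truthful payoff $24M, deviation payoff $0M → loss $24M.
$296.4M: truthful payoff $7.3M, deviation payoff $0M → loss $7.3M.
Total loss = $37.7M + $24M + $7.3M = $69M.

$69M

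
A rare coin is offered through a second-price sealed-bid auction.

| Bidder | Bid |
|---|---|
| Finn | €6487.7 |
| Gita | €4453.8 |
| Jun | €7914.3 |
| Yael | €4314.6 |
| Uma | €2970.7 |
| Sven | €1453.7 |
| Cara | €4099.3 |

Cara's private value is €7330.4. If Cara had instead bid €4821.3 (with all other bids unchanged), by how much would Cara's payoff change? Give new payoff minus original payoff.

€0

The highest bid among the other bidders is €7914.3; Cara's bid doesn't change that.
Original bid €4099.3: Cara is not highest (top rival bid is €7914.3); payoff €0.
Alternative bid €4821.3: Cara is not highest (top rival bid is €7914.3); payoff €0.
Change in payoff = €0 − (€0) = €0.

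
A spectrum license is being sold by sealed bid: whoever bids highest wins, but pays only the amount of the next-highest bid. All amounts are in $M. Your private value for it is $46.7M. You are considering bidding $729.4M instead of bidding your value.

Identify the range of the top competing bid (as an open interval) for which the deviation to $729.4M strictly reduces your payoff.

If the competing bid is below $46.7M, both bids win at the same price — no difference.
If it is above $729.4M, both bids lose — no difference.
If it lies strictly between $46.7M and $729.4M, bidding your value loses (payoff 0) while bidding $729.4M wins at a price above your value (payoff negative).
So the deviation strictly hurts on the open interval ($46.7M, $729.4M).
Because the price is fixed by the runner-up's bid, deviating from your value can only change a good outcome into a bad one — never the reverse.

($46.7M, $729.4M)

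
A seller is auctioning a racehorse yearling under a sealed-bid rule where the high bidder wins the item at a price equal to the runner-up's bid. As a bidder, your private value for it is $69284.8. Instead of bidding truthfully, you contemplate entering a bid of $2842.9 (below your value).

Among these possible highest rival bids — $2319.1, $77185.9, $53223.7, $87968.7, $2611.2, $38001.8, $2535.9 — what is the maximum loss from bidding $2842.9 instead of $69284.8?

$31283

$2319.1: same outcome either way → loss $0.
$77185.9: same outcome either way → loss $0.
$53223.7: truthful gives $16061.1, deviation gives $0 → loss $16061.1.
$87968.7: same outcome either way → loss $0.
$2611.2: same outcome either way → loss $0.
$38001.8: truthful gives $31283, deviation gives $0 → loss $31283.
$2535.9: same outcome either way → loss $0.
Maximum loss: $31283.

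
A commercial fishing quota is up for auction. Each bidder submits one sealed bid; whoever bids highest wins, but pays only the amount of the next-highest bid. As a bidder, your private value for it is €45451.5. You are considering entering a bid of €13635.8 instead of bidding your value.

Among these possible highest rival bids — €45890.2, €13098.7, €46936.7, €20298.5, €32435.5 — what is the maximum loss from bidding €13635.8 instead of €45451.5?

€45890.2: same outcome either way → loss €0.
€13098.7: same outcome either way → loss €0.
€46936.7: same outcome either way → loss €0.
€20298.5: truthful gives €25153, deviation gives €0 → loss €25153.
€32435.5: truthful gives €13016, deviation gives €0 → loss €13016.
Maximum loss: €25153.

€25153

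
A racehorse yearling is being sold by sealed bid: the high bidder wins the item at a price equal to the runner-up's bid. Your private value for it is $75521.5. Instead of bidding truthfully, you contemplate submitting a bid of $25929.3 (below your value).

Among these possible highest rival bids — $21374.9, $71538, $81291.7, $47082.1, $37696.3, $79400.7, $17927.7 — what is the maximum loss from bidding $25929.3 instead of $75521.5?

$21374.9: same outcome either way → loss $0.
$71538: truthful gives $3983.5, deviation gives $0 → loss $3983.5.
$81291.7: same outcome either way → loss $0.
$47082.1: truthful gives $28439.4, deviation gives $0 → loss $28439.4.
$37696.3: truthful gives $37825.2, deviation gives $0 → loss $37825.2.
$79400.7: same outcome either way → loss $0.
$17927.7: same outcome either way → loss $0.
Maximum loss: $37825.2.

$37825.2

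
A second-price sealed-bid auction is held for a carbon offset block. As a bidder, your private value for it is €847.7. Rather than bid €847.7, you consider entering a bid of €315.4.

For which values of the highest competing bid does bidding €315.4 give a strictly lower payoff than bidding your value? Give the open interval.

If the competing bid is below €315.4, both bids win at the same price — no difference.
If it is above €847.7, both bids lose — no difference.
If it lies strictly between €315.4 and €847.7, bidding your value wins at a price below your value (positive payoff) while bidding €315.4 loses (payoff 0).
So the deviation strictly hurts on the open interval (€315.4, €847.7).
Truthful bidding weakly dominates here: raising your bid can only win items priced above your value, and lowering it can only forfeit items priced below.

(€315.4, €847.7)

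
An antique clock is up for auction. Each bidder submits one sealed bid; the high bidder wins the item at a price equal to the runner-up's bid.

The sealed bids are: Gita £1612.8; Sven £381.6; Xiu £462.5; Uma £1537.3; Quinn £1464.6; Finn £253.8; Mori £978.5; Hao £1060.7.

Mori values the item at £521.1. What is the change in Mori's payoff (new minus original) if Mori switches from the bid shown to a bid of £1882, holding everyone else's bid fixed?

−£1091.7

The highest bid among the other bidders is £1612.8; Mori's bid doesn't change that.
Original bid £978.5: Mori is not highest (top rival bid is £1612.8); payoff £0.
Alternative bid £1882: Mori is highest, pays the top rival bid £1612.8; payoff £521.1 − £1612.8 = −£1091.7.
Change in payoff = −£1091.7 − (£0) = −£1091.7.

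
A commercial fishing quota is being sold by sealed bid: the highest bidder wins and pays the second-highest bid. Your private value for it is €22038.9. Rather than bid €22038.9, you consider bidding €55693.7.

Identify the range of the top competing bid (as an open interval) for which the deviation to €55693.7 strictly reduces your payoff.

If the competing bid is below €22038.9, both bids win at the same price — no difference.
If it is above €55693.7, both bids lose — no difference.
If it lies strictly between €22038.9 and €55693.7, bidding your value loses (payoff 0) while bidding €55693.7 wins at a price above your value (payoff negative).
So the deviation strictly hurts on the open interval (€22038.9, €55693.7).

(€22038.9, €55693.7)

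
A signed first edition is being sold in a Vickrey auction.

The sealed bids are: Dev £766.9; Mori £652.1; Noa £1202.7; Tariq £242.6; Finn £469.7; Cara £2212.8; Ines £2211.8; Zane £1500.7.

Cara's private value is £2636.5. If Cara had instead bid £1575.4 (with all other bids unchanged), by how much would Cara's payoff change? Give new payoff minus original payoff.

The highest bid among the other bidders is £2211.8; Cara's bid doesn't change that.
Original bid £2212.8: Cara is highest, pays the top rival bid £2211.8; payoff £2636.5 − £2211.8 = £424.7.
Alternative bid £1575.4: Cara is not highest (top rival bid is £2211.8); payoff £0.
Change in payoff = £0 − (£424.7) = −£424.7.

−£424.7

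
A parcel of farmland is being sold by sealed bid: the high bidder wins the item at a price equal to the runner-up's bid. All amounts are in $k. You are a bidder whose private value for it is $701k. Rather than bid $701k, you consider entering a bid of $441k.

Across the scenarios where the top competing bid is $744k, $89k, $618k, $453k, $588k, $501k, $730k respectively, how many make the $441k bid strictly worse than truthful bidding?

4

The deviation hurts exactly when the highest competing bid lies strictly between $441k and $701k — underbidding then forfeits a profitable win.
$744k: above both → same outcome either way.
$89k: below both → same outcome either way.
$618k: inside the interval → strictly worse (loss $83k).
$453k: inside the interval → strictly worse (loss $248k).
$588k: inside the interval → strictly worse (loss $113k).
$501k: inside the interval → strictly worse (loss $200k).
$730k: above both → same outcome either way.
Count: 4.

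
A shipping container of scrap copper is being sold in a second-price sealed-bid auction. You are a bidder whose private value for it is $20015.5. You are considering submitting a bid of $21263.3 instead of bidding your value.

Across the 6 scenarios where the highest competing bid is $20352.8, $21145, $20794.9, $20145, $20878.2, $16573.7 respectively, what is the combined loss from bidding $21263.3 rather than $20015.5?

The deviation costs you only when the competing bid falls strictly between $20015.5 and $21263.3; elsewhere both bids give the same outcome.
$20352.8: truthful payoff $0, deviation payoff −$337.3 → loss $337.3.
$21145: truthful payoff $0, deviation payoff −$1129.5 → loss $1129.5.
$20794.9: truthful payoff $0, deviation payoff −$779.4 → loss $779.4.
$20145: truthful payoff $0, deviation payoff −$129.5 → loss $129.5.
$20878.2: truthful payoff $0, deviation payoff −$862.7 → loss $862.7.
$16573.7: outcomes coincide → loss $0.
Total loss = $337.3 + $1129.5 + $779.4 + $129.5 + $862.7 = $3238.4.
Because the price is fixed by the runner-up's bid, deviating from your value can only change a good outcome into a bad one — never the reverse.

$3238.4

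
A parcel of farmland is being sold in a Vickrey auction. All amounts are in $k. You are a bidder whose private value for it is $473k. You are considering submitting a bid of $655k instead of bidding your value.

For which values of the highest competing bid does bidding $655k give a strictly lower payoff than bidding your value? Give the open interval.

($473k, $655k)

If the competing bid is below $473k, both bids win at the same price — no difference.
If it is above $655k, both bids lose — no difference.
If it lies strictly between $473k and $655k, bidding your value loses (payoff 0) while bidding $655k wins at a price above your value (payoff negative).
So the deviation strictly hurts on the open interval ($473k, $655k).
Truthful bidding weakly dominates here: raising your bid can only win items priced above your value, and lowering it can only forfeit items priced below.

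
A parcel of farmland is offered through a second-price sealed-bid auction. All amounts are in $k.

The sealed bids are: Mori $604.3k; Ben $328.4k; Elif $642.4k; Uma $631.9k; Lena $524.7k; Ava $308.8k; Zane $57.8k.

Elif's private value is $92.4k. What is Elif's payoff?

Highest bid: Elif at $642.4k, so Elif wins.
Second-highest bid: Uma at $631.9k — that is the price the winner pays.
Elif's payoff = value − price = $92.4k − $631.9k = −$539.5k.

−$539.5k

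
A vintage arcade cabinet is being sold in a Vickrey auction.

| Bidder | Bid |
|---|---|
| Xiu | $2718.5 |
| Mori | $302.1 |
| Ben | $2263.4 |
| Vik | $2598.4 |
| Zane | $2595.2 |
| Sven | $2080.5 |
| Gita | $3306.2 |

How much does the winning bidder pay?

$2718.5

Highest bid: Gita at $3306.2, so Gita wins.
Second-highest bid: Xiu at $2718.5 — that is the price the winner pays.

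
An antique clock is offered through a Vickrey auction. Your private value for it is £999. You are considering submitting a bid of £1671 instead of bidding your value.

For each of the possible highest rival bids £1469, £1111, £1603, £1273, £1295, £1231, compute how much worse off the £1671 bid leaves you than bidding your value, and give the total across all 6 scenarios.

The deviation costs you only when the competing bid falls strictly between £999 and £1671; elsewhere both bids give the same outcome.
£1469: truthful payoff £0, deviation payoff −£470 → loss £470.
£1111: truthful payoff £0, deviation payoff −£112 → loss £112.
£1603: truthful payoff £0, deviation payoff −£604 → loss £604.
£1273: truthful payoff £0, deviation payoff −£274 → loss £274.
£1295: truthful payoff £0, deviation payoff −£296 → loss £296.
£1231: truthful payoff £0, deviation payoff −£232 → loss £232.
Total loss = £470 + £112 + £604 + £274 + £296 + £232 = £1988.

£1988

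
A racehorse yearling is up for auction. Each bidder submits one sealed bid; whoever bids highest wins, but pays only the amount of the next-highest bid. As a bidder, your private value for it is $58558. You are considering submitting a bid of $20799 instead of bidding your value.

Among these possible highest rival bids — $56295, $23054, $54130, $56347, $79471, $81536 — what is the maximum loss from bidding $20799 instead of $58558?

$35504

$56295: truthful gives $2263, deviation gives $0 → loss $2263.
$23054: truthful gives $35504, deviation gives $0 → loss $35504.
$54130: truthful gives $4428, deviation gives $0 → loss $4428.
$56347: truthful gives $2211, deviation gives $0 → loss $2211.
$79471: same outcome either way → loss $0.
$81536: same outcome either way → loss $0.
Maximum loss: $35504.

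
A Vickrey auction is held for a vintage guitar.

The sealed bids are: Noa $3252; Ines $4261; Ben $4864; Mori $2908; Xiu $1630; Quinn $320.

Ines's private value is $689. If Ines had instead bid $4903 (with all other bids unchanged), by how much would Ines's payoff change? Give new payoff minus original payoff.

−$4175

The highest bid among the other bidders is $4864; Ines's bid doesn't change that.
Original bid $4261: Ines is not highest (top rival bid is $4864); payoff $0.
Alternative bid $4903: Ines is highest, pays the top rival bid $4864; payoff $689 − $4864 = −$4175.
Change in payoff = −$4175 − ($0) = −$4175.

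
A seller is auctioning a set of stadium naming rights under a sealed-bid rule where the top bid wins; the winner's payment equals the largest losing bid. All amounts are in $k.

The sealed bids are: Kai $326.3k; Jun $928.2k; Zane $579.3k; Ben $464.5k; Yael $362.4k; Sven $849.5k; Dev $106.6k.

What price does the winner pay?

Highest bid: Jun at $928.2k, so Jun wins.
Second-highest bid: Sven at $849.5k — that is the price the winner pays.

$849.5k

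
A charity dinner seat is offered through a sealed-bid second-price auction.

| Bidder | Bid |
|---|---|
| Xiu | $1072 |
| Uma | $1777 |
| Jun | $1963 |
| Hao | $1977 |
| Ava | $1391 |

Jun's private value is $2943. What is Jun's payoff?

Highest bid: Hao at $1977, so Hao wins.
Second-highest bid: Jun at $1963 — that is the price the winner pays.
Jun did not win, so Jun pays nothing and receives nothing: payoff $0.

$0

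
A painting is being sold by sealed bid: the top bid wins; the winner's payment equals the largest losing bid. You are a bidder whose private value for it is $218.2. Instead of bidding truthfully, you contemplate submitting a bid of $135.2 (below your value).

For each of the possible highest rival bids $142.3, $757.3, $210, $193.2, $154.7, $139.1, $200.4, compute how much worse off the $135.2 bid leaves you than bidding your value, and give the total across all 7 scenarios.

The deviation costs you only when the competing bid falls strictly between $135.2 and $218.2; elsewhere both bids give the same outcome.
$142.3: truthful payoff $75.9, deviation payoff $0 → loss $75.9.
$757.3: outcomes coincide → loss $0.
$210: truthful payoff $8.2, deviation payoff $0 → loss $8.2.
$193.2: truthful payoff $25, deviation payoff $0 → loss $25.
$154.7: truthful payoff $63.5, deviation payoff $0 → loss $63.5.
$139.1: truthful payoff $79.1, deviation payoff $0 → loss $79.1.
$200.4: truthful payoff $17.8, deviation payoff $0 → loss $17.8.
Total loss = $75.9 + $8.2 + $25 + $63.5 + $79.1 + $17.8 = $269.5.
Truthful bidding weakly dominates here: raising your bid can only win items priced above your value, and lowering it can only forfeit items priced below.

$269.5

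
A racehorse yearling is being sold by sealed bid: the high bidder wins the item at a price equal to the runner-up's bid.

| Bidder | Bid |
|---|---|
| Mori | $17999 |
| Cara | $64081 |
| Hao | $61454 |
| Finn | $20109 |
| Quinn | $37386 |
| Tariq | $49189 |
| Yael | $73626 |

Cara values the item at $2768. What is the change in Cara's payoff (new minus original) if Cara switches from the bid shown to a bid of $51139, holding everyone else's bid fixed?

$0

The highest bid among the other bidders is $73626; Cara's bid doesn't change that.
Original bid $64081: Cara is not highest (top rival bid is $73626); payoff $0.
Alternative bid $51139: Cara is not highest (top rival bid is $73626); payoff $0.
Change in payoff = $0 − ($0) = $0.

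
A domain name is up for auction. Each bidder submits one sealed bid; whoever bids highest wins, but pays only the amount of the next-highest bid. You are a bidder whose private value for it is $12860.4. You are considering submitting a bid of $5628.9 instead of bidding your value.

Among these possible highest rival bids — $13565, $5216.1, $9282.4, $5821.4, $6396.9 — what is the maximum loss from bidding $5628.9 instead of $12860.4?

$7039

$13565: same outcome either way → loss $0.
$5216.1: same outcome either way → loss $0.
$9282.4: truthful gives $3578, deviation gives $0 → loss $3578.
$5821.4: truthful gives $7039, deviation gives $0 → loss $7039.
$6396.9: truthful gives $6463.5, deviation gives $0 → loss $6463.5.
Maximum loss: $7039.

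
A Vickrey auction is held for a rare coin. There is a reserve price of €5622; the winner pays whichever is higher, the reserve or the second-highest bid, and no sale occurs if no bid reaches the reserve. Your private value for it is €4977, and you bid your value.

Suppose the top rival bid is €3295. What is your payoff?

€0

Your bid €4977 is the highest bid but falls below the reserve €5622, so the item goes unsold. Payoff €0.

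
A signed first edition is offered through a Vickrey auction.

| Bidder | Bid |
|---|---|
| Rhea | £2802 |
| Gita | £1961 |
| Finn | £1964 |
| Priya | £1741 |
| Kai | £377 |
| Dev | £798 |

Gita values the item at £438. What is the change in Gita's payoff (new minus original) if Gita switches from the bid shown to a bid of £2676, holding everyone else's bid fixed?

£0

The highest bid among the other bidders is £2802; Gita's bid doesn't change that.
Original bid £1961: Gita is not highest (top rival bid is £2802); payoff £0.
Alternative bid £2676: Gita is not highest (top rival bid is £2802); payoff £0.
Change in payoff = £0 − (£0) = £0.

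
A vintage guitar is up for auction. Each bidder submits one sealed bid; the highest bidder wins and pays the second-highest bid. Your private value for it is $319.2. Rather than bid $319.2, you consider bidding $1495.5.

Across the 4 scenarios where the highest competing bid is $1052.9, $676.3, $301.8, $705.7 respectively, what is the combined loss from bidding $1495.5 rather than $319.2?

$1477.3

The deviation costs you only when the competing bid falls strictly between $319.2 and $1495.5; elsewhere both bids give the same outcome.
$1052.9: truthful payoff $0, deviation payoff −$733.7 → loss $733.7.
$676.3: truthful payoff $0, deviation payoff −$357.1 → loss $357.1.
$301.8: outcomes coincide → loss $0.
$705.7: truthful payoff $0, deviation payoff −$386.5 → loss $386.5.
Total loss = $733.7 + $357.1 + $386.5 = $1477.3.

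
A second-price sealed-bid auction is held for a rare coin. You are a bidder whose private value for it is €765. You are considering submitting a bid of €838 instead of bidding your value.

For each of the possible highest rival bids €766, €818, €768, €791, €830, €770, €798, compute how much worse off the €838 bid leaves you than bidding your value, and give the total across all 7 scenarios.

€186

The deviation costs you only when the competing bid falls strictly between €765 and €838; elsewhere both bids give the same outcome.
€766: truthful payoff €0, deviation payoff −€1 → loss €1.
€818: truthful payoff €0, deviation payoff −€53 → loss €53.
€768: truthful payoff €0, deviation payoff −€3 → loss €3.
€791: truthful payoff €0, deviation payoff −€26 → loss €26.
€830: truthful payoff €0, deviation payoff −€65 → loss €65.
€770: truthful payoff €0, deviation payoff −€5 → loss €5.
€798: truthful payoff €0, deviation payoff −€33 → loss €33.
Total loss = €1 + €53 + €3 + €26 + €65 + €5 + €33 = €186.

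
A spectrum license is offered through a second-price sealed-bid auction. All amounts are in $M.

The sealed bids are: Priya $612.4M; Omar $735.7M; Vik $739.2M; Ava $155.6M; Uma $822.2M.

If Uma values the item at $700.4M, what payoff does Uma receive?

Highest bid: Uma at $822.2M, so Uma wins.
Second-highest bid: Vik at $739.2M — that is the price the winner pays.
Uma's payoff = value − price = $700.4M − $739.2M = −$38.8M.

−$38.8M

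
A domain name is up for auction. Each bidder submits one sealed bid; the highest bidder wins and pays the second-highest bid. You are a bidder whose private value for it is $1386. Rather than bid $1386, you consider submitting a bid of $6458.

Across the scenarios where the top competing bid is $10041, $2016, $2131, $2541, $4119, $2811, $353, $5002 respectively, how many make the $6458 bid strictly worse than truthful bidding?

6

The deviation hurts exactly when the highest competing bid lies strictly between $1386 and $6458 — overbidding then wins at a price above your value.
$10041: above both → same outcome either way.
$2016: inside the interval → strictly worse (loss $630).
$2131: inside the interval → strictly worse (loss $745).
$2541: inside the interval → strictly worse (loss $1155).
$4119: inside the interval → strictly worse (loss $2733).
$2811: inside the interval → strictly worse (loss $1425).
$353: below both → same outcome either way.
$5002: inside the interval → strictly worse (loss $3616).
Count: 6.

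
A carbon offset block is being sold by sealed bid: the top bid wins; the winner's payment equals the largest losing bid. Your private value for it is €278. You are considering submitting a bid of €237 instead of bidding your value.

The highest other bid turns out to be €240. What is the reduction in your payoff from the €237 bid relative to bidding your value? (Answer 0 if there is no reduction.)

€38

Bidding your value €278: you win (since €278 > €240) and pay €240. Payoff €38.
Bidding €237: you lose. Payoff €0.
The competing bid €240 lies between your shaded bid and your value, so underbidding forfeits an item you could have won at a profitable price.
Loss from deviating = €38 − (€0) = €38.
Because the price is fixed by the runner-up's bid, deviating from your value can only change a good outcome into a bad one — never the reverse.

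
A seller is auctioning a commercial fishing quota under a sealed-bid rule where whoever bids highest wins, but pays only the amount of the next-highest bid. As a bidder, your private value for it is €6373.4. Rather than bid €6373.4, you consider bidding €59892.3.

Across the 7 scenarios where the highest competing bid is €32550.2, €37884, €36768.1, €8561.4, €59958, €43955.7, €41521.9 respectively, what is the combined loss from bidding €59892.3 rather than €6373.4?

The deviation costs you only when the competing bid falls strictly between €6373.4 and €59892.3; elsewhere both bids give the same outcome.
€32550.2: truthful payoff €0, deviation payoff −€26176.8 → loss €26176.8.
€37884: truthful payoff €0, deviation payoff −€31510.6 → loss €31510.6.
€36768.1: truthful payoff €0, deviation payoff −€30394.7 → loss €30394.7.
€8561.4: truthful payoff €0, deviation payoff −€2188 → loss €2188.
€59958: outcomes coincide → loss €0.
€43955.7: truthful payoff €0, deviation payoff −€37582.3 → loss €37582.3.
€41521.9: truthful payoff €0, deviation payoff −€35148.5 → loss €35148.5.
Total loss = €26176.8 + €31510.6 + €30394.7 + €2188 + €37582.3 + €35148.5 = €163000.9.
Because the price is fixed by the runner-up's bid, deviating from your value can only change a good outcome into a bad one — never the reverse.

€163000.9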